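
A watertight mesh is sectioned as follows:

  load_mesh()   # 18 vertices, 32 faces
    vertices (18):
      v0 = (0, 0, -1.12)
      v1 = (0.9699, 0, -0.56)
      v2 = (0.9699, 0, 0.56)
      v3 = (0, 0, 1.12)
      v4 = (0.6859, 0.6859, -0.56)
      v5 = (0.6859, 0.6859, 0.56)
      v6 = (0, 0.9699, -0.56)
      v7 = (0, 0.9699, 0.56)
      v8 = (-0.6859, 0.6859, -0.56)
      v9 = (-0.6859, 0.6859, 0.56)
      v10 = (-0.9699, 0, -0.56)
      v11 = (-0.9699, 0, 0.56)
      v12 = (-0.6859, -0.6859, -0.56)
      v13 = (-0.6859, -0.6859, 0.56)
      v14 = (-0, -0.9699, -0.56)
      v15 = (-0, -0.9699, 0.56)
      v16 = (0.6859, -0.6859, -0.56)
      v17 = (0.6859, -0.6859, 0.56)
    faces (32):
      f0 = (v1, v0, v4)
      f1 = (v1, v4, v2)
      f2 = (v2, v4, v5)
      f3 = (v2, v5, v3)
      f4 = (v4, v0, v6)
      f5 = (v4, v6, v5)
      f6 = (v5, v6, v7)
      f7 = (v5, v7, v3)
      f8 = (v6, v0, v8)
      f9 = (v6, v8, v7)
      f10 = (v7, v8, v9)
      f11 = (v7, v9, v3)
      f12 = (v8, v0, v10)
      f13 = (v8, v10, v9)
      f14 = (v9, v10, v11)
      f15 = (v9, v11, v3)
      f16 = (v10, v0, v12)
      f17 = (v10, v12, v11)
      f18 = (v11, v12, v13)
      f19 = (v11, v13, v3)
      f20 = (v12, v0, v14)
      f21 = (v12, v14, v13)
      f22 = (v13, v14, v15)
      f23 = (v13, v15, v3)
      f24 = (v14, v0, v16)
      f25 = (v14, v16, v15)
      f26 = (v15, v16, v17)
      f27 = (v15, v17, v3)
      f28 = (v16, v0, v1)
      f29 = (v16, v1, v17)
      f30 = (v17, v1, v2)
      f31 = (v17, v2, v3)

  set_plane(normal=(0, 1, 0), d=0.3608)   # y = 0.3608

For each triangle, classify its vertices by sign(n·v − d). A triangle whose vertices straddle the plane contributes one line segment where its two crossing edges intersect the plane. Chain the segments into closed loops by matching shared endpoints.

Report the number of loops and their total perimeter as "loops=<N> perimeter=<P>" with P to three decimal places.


Straddling triangles (12 of 32):
  (v1,v0,v4) [--+] → (0.3608, 0.3608, -0.825426)–(0.820509, 0.3608, -0.56)  len=0.5308
  (v1,v4,v2) [-+-] → (0.820509, 0.3608, -0.56)–(0.820509, 0.3608, -0.0291471)  len=0.5309
  (v2,v4,v5) [-++] → (0.820509, 0.3608, -0.0291471)–(0.820509, 0.3608, 0.56)  len=0.5891
  (v2,v5,v3) [-+-] → (0.820509, 0.3608, 0.56)–(0.3608, 0.3608, 0.825426)  len=0.5308
  (v4,v0,v6) [+-+] → (0.3608, 0.3608, -0.825426)–(0, 0.3608, -0.911682)  len=0.3710
  (v5,v7,v3) [++-] → (0, 0.3608, 0.911682)–(0.3608, 0.3608, 0.825426)  len=0.3710
  (v6,v0,v8) [+-+] → (0, 0.3608, -0.911682)–(-0.3608, 0.3608, -0.825426)  len=0.3710
  (v7,v9,v3) [++-] → (-0.3608, 0.3608, 0.825426)–(0, 0.3608, 0.911682)  len=0.3710
  (v8,v0,v10) [+--] → (-0.3608, 0.3608, -0.825426)–(-0.820509, 0.3608, -0.56)  len=0.5308
  (v8,v10,v9) [+-+] → (-0.820509, 0.3608, -0.56)–(-0.820509, 0.3608, 0.0291471)  len=0.5891
  (v9,v10,v11) [+--] → (-0.820509, 0.3608, 0.0291471)–(-0.820509, 0.3608, 0.56)  len=0.5309
  (v9,v11,v3) [+--] → (-0.820509, 0.3608, 0.56)–(-0.3608, 0.3608, 0.825426)  len=0.5308

Chained into 1 loop(s):
  loop 1: 12 segments, perimeter = 5.8472
Total perimeter = 5.847

loops=1 perimeter=5.847


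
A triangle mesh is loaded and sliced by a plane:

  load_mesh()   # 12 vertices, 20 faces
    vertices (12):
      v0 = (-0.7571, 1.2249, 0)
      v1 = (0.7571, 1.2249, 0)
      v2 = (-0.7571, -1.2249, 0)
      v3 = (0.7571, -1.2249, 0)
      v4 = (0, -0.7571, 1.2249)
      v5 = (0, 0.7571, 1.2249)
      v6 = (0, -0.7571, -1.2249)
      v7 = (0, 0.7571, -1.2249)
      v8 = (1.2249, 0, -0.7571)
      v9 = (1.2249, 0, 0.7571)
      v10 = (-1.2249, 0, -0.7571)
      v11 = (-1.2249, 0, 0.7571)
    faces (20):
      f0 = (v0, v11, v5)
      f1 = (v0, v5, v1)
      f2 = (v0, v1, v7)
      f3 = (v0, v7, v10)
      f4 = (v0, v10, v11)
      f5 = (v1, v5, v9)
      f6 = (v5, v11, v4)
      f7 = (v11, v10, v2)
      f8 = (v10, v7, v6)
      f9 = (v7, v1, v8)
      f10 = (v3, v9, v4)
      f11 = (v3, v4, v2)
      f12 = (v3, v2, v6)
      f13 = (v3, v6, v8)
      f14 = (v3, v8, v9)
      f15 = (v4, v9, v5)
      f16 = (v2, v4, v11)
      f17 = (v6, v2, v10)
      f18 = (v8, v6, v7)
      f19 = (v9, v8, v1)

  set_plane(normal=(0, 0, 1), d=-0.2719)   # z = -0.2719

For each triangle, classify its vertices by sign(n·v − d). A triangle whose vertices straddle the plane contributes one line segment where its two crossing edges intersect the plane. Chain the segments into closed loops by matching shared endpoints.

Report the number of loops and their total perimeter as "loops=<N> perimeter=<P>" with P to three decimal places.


loops=1 perimeter=7.618

Straddling triangles (10 of 20):
  (v0,v1,v7) [++-] → (0.589041, 1.12106, -0.2719)–(-0.589041, 1.12106, -0.2719)  len=1.1781
  (v0,v7,v10) [+--] → (-0.589041, 1.12106, -0.2719)–(-0.925103, 0.784997, -0.2719)  len=0.4753
  (v0,v10,v11) [+-+] → (-0.925103, 0.784997, -0.2719)–(-1.2249, 0, -0.2719)  len=0.8403
  (v11,v10,v2) [+-+] → (-1.2249, 0, -0.2719)–(-0.925103, -0.784997, -0.2719)  len=0.8403
  (v7,v1,v8) [-+-] → (0.589041, 1.12106, -0.2719)–(0.925103, 0.784997, -0.2719)  len=0.4753
  (v3,v2,v6) [++-] → (-0.589041, -1.12106, -0.2719)–(0.589041, -1.12106, -0.2719)  len=1.1781
  (v3,v6,v8) [+--] → (0.589041, -1.12106, -0.2719)–(0.925103, -0.784997, -0.2719)  len=0.4753
  (v3,v8,v9) [+-+] → (0.925103, -0.784997, -0.2719)–(1.2249, 0, -0.2719)  len=0.8403
  (v6,v2,v10) [-+-] → (-0.589041, -1.12106, -0.2719)–(-0.925103, -0.784997, -0.2719)  len=0.4753
  (v9,v8,v1) [+-+] → (1.2249, 0, -0.2719)–(0.925103, 0.784997, -0.2719)  len=0.8403

Chained into 1 loop(s):
  loop 1: 10 segments, perimeter = 7.6184
Total perimeter = 7.618


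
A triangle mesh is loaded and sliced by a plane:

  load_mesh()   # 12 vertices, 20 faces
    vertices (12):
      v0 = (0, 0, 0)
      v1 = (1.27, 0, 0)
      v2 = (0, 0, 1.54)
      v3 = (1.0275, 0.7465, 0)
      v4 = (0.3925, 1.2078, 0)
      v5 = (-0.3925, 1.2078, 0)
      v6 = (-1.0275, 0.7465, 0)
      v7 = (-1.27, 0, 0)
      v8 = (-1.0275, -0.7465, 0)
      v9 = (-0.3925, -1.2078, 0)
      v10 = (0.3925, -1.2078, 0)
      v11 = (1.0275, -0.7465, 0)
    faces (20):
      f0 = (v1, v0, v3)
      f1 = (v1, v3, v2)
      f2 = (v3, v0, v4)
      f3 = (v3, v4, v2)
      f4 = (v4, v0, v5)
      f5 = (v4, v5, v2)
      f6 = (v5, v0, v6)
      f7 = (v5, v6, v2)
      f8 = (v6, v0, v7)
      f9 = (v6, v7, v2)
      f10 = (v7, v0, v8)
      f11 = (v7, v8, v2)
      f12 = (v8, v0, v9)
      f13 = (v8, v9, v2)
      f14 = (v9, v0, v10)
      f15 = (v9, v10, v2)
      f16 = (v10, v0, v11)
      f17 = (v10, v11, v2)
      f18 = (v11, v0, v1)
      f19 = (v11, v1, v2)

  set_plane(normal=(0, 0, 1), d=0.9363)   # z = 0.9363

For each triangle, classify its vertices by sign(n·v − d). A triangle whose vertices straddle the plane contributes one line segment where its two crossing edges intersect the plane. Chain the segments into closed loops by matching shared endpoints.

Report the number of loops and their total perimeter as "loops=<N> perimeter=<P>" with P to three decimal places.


Straddling triangles (10 of 20):
  (v1,v3,v2) [--+] → (0.402793, 0.292638, 0.9363)–(0.497856, 0, 0.9363)  len=0.3077
  (v3,v4,v2) [--+] → (0.153865, 0.473473, 0.9363)–(0.402793, 0.292638, 0.9363)  len=0.3077
  (v4,v5,v2) [--+] → (-0.153865, 0.473473, 0.9363)–(0.153865, 0.473473, 0.9363)  len=0.3077
  (v5,v6,v2) [--+] → (-0.402793, 0.292638, 0.9363)–(-0.153865, 0.473473, 0.9363)  len=0.3077
  (v6,v7,v2) [--+] → (-0.497856, 0, 0.9363)–(-0.402793, 0.292638, 0.9363)  len=0.3077
  (v7,v8,v2) [--+] → (-0.402793, -0.292638, 0.9363)–(-0.497856, 0, 0.9363)  len=0.3077
  (v8,v9,v2) [--+] → (-0.153865, -0.473473, 0.9363)–(-0.402793, -0.292638, 0.9363)  len=0.3077
  (v9,v10,v2) [--+] → (0.153865, -0.473473, 0.9363)–(-0.153865, -0.473473, 0.9363)  len=0.3077
  (v10,v11,v2) [--+] → (0.402793, -0.292638, 0.9363)–(0.153865, -0.473473, 0.9363)  len=0.3077
  (v11,v1,v2) [--+] → (0.497856, 0, 0.9363)–(0.402793, -0.292638, 0.9363)  len=0.3077

Chained into 1 loop(s):
  loop 1: 10 segments, perimeter = 3.0769
Total perimeter = 3.077

loops=1 perimeter=3.077


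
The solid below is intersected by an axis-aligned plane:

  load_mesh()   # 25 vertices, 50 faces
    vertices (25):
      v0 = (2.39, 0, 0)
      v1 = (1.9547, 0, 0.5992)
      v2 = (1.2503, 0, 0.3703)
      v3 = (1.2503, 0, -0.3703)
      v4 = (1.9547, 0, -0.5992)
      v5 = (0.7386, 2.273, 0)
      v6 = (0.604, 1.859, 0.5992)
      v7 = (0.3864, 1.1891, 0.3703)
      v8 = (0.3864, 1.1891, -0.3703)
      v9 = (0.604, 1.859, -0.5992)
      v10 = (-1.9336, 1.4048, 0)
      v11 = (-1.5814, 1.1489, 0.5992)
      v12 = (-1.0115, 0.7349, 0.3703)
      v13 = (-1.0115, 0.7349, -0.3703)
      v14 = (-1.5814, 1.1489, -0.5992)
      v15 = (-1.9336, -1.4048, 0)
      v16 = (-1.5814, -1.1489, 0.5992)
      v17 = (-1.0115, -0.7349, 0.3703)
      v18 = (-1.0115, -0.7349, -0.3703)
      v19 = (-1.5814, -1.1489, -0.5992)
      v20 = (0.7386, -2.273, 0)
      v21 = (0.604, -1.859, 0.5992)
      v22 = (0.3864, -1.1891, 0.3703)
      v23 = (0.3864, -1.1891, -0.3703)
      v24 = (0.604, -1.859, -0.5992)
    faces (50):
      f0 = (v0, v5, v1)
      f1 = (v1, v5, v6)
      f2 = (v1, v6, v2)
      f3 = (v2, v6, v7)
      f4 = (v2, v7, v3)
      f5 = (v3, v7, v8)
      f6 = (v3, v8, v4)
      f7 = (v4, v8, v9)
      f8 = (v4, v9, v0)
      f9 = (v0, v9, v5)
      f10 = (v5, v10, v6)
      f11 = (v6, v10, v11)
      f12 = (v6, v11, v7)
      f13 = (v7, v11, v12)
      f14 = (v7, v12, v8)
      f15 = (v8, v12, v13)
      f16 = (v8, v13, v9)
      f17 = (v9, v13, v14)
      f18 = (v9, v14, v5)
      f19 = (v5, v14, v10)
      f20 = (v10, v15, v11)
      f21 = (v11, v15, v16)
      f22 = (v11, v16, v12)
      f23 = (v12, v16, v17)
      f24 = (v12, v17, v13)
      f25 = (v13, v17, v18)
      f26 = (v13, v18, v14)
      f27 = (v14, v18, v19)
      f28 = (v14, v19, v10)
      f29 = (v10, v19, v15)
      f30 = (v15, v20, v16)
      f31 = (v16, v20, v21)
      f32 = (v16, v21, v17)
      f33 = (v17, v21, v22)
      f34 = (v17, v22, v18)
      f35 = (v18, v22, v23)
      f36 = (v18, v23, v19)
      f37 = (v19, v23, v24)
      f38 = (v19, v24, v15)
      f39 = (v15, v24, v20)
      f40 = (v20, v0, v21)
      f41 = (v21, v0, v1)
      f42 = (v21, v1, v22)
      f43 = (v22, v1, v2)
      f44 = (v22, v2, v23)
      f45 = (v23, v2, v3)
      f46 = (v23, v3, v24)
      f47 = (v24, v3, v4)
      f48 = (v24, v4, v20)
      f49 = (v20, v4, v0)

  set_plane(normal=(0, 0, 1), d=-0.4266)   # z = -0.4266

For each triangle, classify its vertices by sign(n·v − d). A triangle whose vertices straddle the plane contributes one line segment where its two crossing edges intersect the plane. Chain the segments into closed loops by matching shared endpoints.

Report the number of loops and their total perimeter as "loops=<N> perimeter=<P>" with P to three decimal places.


Straddling triangles (20 of 50):
  (v3,v8,v4) [++-] → (0.772137, 0.89663, -0.4266)–(1.42355, 0, -0.4266)  len=1.1083
  (v4,v8,v9) [-+-] → (0.772137, 0.89663, -0.4266)–(0.439921, 1.35387, -0.4266)  len=0.5652
  (v4,v9,v0) [--+] → (1.11846, 1.32351, -0.4266)–(2.08009, 0, -0.4266)  len=1.6360
  (v0,v9,v5) [+-+] → (1.11846, 1.32351, -0.4266)–(0.642772, 1.97825, -0.4266)  len=0.8093
  (v8,v13,v9) [++-] → (-0.614153, 1.01138, -0.4266)–(0.439921, 1.35387, -0.4266)  len=1.1083
  (v9,v13,v14) [-+-] → (-0.614153, 1.01138, -0.4266)–(-1.15167, 0.836727, -0.4266)  len=0.5652
  (v9,v14,v5) [--+] → (-0.913122, 1.4727, -0.4266)–(0.642772, 1.97825, -0.4266)  len=1.6360
  (v5,v14,v10) [+-+] → (-0.913122, 1.4727, -0.4266)–(-1.68285, 1.22261, -0.4266)  len=0.8093
  (v13,v18,v14) [++-] → (-1.15167, -0.271563, -0.4266)–(-1.15167, 0.836727, -0.4266)  len=1.1083
  (v14,v18,v19) [-+-] → (-1.15167, -0.271563, -0.4266)–(-1.15167, -0.836727, -0.4266)  len=0.5652
  (v14,v19,v10) [--+] → (-1.68285, -0.413305, -0.4266)–(-1.68285, 1.22261, -0.4266)  len=1.6359
  (v10,v19,v15) [+-+] → (-1.68285, -0.413305, -0.4266)–(-1.68285, -1.22261, -0.4266)  len=0.8093
  (v18,v23,v19) [++-] → (-0.097598, -1.17921, -0.4266)–(-1.15167, -0.836727, -0.4266)  len=1.1083
  (v19,v23,v24) [-+-] → (-0.097598, -1.17921, -0.4266)–(0.439921, -1.35387, -0.4266)  len=0.5652
  (v19,v24,v15) [--+] → (-0.126958, -1.72817, -0.4266)–(-1.68285, -1.22261, -0.4266)  len=1.6360
  (v15,v24,v20) [+-+] → (-0.126958, -1.72817, -0.4266)–(0.642772, -1.97825, -0.4266)  len=0.8093
  (v23,v3,v24) [++-] → (1.09134, -0.457238, -0.4266)–(0.439921, -1.35387, -0.4266)  len=1.1083
  (v24,v3,v4) [-+-] → (1.09134, -0.457238, -0.4266)–(1.42355, 0, -0.4266)  len=0.5652
  (v24,v4,v20) [--+] → (1.6044, -0.654739, -0.4266)–(0.642772, -1.97825, -0.4266)  len=1.6360
  (v20,v4,v0) [+-+] → (1.6044, -0.654739, -0.4266)–(2.08009, 0, -0.4266)  len=0.8093

Chained into 2 loop(s):
  loop 1: 10 segments, perimeter = 8.3674
  loop 2: 10 segments, perimeter = 12.2264
Total perimeter = 20.594

loops=2 perimeter=20.594


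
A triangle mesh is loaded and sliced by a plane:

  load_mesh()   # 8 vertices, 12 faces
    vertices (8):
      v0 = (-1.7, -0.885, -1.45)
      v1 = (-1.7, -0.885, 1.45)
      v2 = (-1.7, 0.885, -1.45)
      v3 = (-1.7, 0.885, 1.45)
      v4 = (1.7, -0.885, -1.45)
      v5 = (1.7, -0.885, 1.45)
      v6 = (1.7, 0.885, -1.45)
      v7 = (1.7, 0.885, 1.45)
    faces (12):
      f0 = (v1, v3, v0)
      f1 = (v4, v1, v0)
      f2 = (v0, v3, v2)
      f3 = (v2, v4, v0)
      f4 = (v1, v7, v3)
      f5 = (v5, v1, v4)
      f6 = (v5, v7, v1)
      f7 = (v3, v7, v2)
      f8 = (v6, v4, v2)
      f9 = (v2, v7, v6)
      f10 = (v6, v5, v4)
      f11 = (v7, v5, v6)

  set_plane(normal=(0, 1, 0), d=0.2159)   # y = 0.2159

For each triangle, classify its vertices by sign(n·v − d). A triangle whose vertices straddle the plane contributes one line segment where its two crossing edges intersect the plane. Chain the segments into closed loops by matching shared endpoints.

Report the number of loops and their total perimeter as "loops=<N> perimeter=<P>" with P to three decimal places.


loops=1 perimeter=12.600

Straddling triangles (8 of 12):
  (v1,v3,v0) [-+-] → (-1.7, 0.2159, 1.45)–(-1.7, 0.2159, 0.353734)  len=1.0963
  (v0,v3,v2) [-++] → (-1.7, 0.2159, 0.353734)–(-1.7, 0.2159, -1.45)  len=1.8037
  (v2,v4,v0) [+--] → (-0.414723, 0.2159, -1.45)–(-1.7, 0.2159, -1.45)  len=1.2853
  (v1,v7,v3) [-++] → (0.414723, 0.2159, 1.45)–(-1.7, 0.2159, 1.45)  len=2.1147
  (v5,v7,v1) [-+-] → (1.7, 0.2159, 1.45)–(0.414723, 0.2159, 1.45)  len=1.2853
  (v6,v4,v2) [+-+] → (1.7, 0.2159, -1.45)–(-0.414723, 0.2159, -1.45)  len=2.1147
  (v6,v5,v4) [+--] → (1.7, 0.2159, -0.353734)–(1.7, 0.2159, -1.45)  len=1.0963
  (v7,v5,v6) [+-+] → (1.7, 0.2159, 1.45)–(1.7, 0.2159, -0.353734)  len=1.8037

Chained into 1 loop(s):
  loop 1: 8 segments, perimeter = 12.6000
Total perimeter = 12.600


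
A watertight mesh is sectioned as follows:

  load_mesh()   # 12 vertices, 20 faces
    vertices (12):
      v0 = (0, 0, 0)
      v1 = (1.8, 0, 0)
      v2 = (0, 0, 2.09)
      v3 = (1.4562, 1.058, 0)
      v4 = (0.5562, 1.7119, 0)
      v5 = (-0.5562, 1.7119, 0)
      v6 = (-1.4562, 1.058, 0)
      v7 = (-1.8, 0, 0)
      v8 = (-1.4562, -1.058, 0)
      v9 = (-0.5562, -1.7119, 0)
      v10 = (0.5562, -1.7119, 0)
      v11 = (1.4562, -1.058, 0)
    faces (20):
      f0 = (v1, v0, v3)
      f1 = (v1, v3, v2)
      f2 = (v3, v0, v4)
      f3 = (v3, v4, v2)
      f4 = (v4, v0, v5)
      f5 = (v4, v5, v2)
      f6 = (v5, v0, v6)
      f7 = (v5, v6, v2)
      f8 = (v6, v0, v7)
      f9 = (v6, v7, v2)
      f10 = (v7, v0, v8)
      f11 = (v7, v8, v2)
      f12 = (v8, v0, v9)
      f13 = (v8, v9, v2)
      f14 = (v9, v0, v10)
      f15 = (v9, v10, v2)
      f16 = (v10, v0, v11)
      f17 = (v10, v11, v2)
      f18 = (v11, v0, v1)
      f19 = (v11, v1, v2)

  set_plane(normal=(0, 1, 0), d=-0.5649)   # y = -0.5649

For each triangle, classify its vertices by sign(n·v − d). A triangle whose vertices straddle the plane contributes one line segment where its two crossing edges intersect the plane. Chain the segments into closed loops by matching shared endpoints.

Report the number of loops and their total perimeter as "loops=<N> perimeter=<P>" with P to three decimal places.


loops=1 perimeter=7.633

Straddling triangles (10 of 20):
  (v7,v0,v8) [++-] → (-0.777512, -0.5649, 0)–(-1.61643, -0.5649, 0)  len=0.8389
  (v7,v8,v2) [+-+] → (-1.61643, -0.5649, 0)–(-0.777512, -0.5649, 0.974082)  len=1.2855
  (v8,v0,v9) [-+-] → (-0.777512, -0.5649, 0)–(-0.183537, -0.5649, 0)  len=0.5940
  (v8,v9,v2) [--+] → (-0.183537, -0.5649, 1.40033)–(-0.777512, -0.5649, 0.974082)  len=0.7311
  (v9,v0,v10) [-+-] → (-0.183537, -0.5649, 0)–(0.183537, -0.5649, 0)  len=0.3671
  (v9,v10,v2) [--+] → (0.183537, -0.5649, 1.40033)–(-0.183537, -0.5649, 1.40033)  len=0.3671
  (v10,v0,v11) [-+-] → (0.183537, -0.5649, 0)–(0.777512, -0.5649, 0)  len=0.5940
  (v10,v11,v2) [--+] → (0.777512, -0.5649, 0.974082)–(0.183537, -0.5649, 1.40033)  len=0.7311
  (v11,v0,v1) [-++] → (0.777512, -0.5649, 0)–(1.61643, -0.5649, 0)  len=0.8389
  (v11,v1,v2) [-++] → (1.61643, -0.5649, 0)–(0.777512, -0.5649, 0.974082)  len=1.2855

Chained into 1 loop(s):
  loop 1: 10 segments, perimeter = 7.6332
Total perimeter = 7.633


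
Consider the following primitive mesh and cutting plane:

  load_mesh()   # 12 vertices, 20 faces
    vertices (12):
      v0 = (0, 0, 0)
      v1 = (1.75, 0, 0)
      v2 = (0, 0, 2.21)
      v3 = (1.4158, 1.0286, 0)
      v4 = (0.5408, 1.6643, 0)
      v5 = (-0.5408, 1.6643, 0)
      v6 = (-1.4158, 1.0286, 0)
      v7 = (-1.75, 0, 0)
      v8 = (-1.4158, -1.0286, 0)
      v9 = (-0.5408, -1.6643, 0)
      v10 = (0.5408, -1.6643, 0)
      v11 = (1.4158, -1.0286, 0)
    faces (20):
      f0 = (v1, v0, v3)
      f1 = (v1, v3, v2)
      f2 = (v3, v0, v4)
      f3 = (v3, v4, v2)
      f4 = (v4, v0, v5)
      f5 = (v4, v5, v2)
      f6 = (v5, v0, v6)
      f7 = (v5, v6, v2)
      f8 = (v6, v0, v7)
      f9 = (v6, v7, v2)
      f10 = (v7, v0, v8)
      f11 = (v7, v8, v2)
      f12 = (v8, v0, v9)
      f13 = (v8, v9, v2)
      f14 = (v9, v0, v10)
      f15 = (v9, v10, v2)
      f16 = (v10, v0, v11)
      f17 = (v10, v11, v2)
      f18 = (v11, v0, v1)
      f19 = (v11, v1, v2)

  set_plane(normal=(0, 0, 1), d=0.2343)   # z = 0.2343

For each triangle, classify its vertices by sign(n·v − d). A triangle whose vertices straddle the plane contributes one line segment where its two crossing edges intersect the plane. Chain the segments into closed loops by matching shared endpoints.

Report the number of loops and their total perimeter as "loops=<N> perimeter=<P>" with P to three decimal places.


Straddling triangles (10 of 20):
  (v1,v3,v2) [--+] → (1.2657, 0.91955, 0.2343)–(1.56447, 0, 0.2343)  len=0.9669
  (v3,v4,v2) [--+] → (0.483465, 1.48785, 0.2343)–(1.2657, 0.91955, 0.2343)  len=0.9669
  (v4,v5,v2) [--+] → (-0.483465, 1.48785, 0.2343)–(0.483465, 1.48785, 0.2343)  len=0.9669
  (v5,v6,v2) [--+] → (-1.2657, 0.91955, 0.2343)–(-0.483465, 1.48785, 0.2343)  len=0.9669
  (v6,v7,v2) [--+] → (-1.56447, 0, 0.2343)–(-1.2657, 0.91955, 0.2343)  len=0.9669
  (v7,v8,v2) [--+] → (-1.2657, -0.91955, 0.2343)–(-1.56447, 0, 0.2343)  len=0.9669
  (v8,v9,v2) [--+] → (-0.483465, -1.48785, 0.2343)–(-1.2657, -0.91955, 0.2343)  len=0.9669
  (v9,v10,v2) [--+] → (0.483465, -1.48785, 0.2343)–(-0.483465, -1.48785, 0.2343)  len=0.9669
  (v10,v11,v2) [--+] → (1.2657, -0.91955, 0.2343)–(0.483465, -1.48785, 0.2343)  len=0.9669
  (v11,v1,v2) [--+] → (1.56447, 0, 0.2343)–(1.2657, -0.91955, 0.2343)  len=0.9669

Chained into 1 loop(s):
  loop 1: 10 segments, perimeter = 9.6689
Total perimeter = 9.669

loops=1 perimeter=9.669


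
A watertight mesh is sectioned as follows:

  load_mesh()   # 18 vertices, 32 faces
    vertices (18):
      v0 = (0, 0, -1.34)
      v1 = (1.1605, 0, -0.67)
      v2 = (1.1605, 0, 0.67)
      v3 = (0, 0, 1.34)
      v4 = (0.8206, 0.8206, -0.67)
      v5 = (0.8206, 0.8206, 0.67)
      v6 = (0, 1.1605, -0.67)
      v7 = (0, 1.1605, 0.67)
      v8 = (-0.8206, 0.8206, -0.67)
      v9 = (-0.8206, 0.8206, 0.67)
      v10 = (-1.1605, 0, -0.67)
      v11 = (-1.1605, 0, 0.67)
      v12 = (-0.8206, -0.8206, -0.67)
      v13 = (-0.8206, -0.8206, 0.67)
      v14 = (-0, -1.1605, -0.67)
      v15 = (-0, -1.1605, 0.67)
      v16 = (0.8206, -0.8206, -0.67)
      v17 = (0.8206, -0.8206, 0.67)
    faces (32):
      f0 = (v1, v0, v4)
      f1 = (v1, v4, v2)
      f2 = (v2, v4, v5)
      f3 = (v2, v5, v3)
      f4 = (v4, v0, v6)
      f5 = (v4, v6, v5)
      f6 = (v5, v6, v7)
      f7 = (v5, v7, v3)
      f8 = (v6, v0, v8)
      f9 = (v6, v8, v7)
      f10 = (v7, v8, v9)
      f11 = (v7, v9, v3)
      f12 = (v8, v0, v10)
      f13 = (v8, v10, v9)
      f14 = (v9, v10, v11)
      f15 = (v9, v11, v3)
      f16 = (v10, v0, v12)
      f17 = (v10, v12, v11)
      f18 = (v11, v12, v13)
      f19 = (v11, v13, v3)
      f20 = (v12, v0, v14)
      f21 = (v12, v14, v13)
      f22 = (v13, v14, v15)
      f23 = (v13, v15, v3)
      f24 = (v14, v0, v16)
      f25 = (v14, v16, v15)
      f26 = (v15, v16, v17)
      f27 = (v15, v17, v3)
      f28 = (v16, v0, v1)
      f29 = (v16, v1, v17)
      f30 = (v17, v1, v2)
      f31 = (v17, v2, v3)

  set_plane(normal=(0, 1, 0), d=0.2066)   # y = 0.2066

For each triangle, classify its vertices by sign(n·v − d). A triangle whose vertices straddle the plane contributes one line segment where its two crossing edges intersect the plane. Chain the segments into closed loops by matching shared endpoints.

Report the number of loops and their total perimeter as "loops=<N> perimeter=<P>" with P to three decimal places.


loops=1 perimeter=7.540

Straddling triangles (12 of 32):
  (v1,v0,v4) [--+] → (0.2066, 0.2066, -1.17132)–(1.07492, 0.2066, -0.67)  len=1.0026
  (v1,v4,v2) [-+-] → (1.07492, 0.2066, -0.67)–(1.07492, 0.2066, 0.332632)  len=1.0026
  (v2,v4,v5) [-++] → (1.07492, 0.2066, 0.332632)–(1.07492, 0.2066, 0.67)  len=0.3374
  (v2,v5,v3) [-+-] → (1.07492, 0.2066, 0.67)–(0.2066, 0.2066, 1.17132)  len=1.0026
  (v4,v0,v6) [+-+] → (0.2066, 0.2066, -1.17132)–(0, 0.2066, -1.22072)  len=0.2124
  (v5,v7,v3) [++-] → (0, 0.2066, 1.22072)–(0.2066, 0.2066, 1.17132)  len=0.2124
  (v6,v0,v8) [+-+] → (0, 0.2066, -1.22072)–(-0.2066, 0.2066, -1.17132)  len=0.2124
  (v7,v9,v3) [++-] → (-0.2066, 0.2066, 1.17132)–(0, 0.2066, 1.22072)  len=0.2124
  (v8,v0,v10) [+--] → (-0.2066, 0.2066, -1.17132)–(-1.07492, 0.2066, -0.67)  len=1.0026
  (v8,v10,v9) [+-+] → (-1.07492, 0.2066, -0.67)–(-1.07492, 0.2066, -0.332632)  len=0.3374
  (v9,v10,v11) [+--] → (-1.07492, 0.2066, -0.332632)–(-1.07492, 0.2066, 0.67)  len=1.0026
  (v9,v11,v3) [+--] → (-1.07492, 0.2066, 0.67)–(-0.2066, 0.2066, 1.17132)  len=1.0026

Chained into 1 loop(s):
  loop 1: 12 segments, perimeter = 7.5403
Total perimeter = 7.540


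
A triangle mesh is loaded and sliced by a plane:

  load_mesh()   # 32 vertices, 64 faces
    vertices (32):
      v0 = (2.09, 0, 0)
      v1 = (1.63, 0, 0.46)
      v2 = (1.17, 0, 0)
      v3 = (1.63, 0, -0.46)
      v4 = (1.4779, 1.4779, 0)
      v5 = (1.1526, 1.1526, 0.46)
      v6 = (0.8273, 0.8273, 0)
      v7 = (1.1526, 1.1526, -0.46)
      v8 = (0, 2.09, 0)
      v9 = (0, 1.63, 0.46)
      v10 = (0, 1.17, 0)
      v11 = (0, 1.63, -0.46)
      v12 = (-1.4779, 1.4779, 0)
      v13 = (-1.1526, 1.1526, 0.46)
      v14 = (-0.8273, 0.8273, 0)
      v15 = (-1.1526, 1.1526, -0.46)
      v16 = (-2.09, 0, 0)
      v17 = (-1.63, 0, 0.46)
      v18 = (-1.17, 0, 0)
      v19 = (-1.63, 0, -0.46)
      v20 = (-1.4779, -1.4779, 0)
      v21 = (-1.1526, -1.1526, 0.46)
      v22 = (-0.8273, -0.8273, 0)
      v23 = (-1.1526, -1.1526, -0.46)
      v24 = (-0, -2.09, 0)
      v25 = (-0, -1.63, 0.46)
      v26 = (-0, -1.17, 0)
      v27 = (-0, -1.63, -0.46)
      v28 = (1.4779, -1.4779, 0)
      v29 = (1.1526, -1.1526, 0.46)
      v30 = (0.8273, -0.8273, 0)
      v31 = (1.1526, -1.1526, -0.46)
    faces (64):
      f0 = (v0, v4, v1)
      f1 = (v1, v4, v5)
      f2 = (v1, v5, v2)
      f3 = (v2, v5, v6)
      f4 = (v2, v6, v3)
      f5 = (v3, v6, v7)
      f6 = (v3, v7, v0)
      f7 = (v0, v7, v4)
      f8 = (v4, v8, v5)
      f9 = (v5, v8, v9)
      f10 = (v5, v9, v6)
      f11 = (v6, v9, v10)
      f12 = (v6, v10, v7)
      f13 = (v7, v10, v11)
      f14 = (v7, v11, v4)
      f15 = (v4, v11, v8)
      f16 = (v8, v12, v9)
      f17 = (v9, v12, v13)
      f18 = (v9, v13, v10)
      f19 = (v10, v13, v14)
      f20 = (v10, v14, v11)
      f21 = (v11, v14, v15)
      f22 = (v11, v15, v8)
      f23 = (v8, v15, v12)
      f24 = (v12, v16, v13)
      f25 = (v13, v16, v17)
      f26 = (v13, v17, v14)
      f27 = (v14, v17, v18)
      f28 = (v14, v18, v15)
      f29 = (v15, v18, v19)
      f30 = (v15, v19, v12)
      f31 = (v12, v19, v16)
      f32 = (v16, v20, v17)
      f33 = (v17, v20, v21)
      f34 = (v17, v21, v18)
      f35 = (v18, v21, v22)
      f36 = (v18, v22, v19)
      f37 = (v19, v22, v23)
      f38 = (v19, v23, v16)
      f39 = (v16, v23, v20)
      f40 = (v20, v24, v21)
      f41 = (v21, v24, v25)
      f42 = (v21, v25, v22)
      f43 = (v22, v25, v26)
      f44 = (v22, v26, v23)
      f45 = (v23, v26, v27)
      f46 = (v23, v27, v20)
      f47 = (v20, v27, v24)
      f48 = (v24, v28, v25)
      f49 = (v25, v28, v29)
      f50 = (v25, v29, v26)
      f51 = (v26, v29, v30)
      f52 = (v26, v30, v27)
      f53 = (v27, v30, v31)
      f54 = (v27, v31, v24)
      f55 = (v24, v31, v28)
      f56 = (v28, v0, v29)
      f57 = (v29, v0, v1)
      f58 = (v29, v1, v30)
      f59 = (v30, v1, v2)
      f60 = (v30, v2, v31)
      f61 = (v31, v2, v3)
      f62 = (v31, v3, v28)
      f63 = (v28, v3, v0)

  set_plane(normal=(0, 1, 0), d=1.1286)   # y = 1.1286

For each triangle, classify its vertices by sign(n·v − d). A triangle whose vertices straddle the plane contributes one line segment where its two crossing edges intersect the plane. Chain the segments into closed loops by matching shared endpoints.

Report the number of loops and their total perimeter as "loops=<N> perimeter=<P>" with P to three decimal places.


Straddling triangles (20 of 64):
  (v0,v4,v1) [-+-] → (1.62257, 1.1286, 0)–(1.51385, 1.1286, 0.10872)  len=0.1538
  (v1,v4,v5) [-++] → (1.51385, 1.1286, 0.10872)–(1.16254, 1.1286, 0.46)  len=0.4968
  (v1,v5,v2) [-+-] → (1.16254, 1.1286, 0.46)–(1.15296, 1.1286, 0.450422)  len=0.0135
  (v2,v5,v6) [-+-] → (1.15296, 1.1286, 0.450422)–(1.1286, 1.1286, 0.426062)  len=0.0345
  (v3,v6,v7) [--+] → (1.1286, 1.1286, -0.426062)–(1.16254, 1.1286, -0.46)  len=0.0480
  (v3,v7,v0) [-+-] → (1.16254, 1.1286, -0.46)–(1.17212, 1.1286, -0.450422)  len=0.0135
  (v0,v7,v4) [-++] → (1.17212, 1.1286, -0.450422)–(1.62257, 1.1286, 0)  len=0.6370
  (v5,v9,v6) [++-] → (0.516766, 1.1286, 0.172665)–(1.1286, 1.1286, 0.426062)  len=0.6622
  (v6,v9,v10) [-++] → (0.516766, 1.1286, 0.172665)–(0.0999423, 1.1286, 0)  len=0.4512
  (v6,v10,v7) [-++] → (0.0999423, 1.1286, 0)–(1.1286, 1.1286, -0.426062)  len=1.1134
  (v10,v13,v14) [++-] → (-1.1286, 1.1286, 0.426062)–(-0.0999423, 1.1286, 0)  len=1.1134
  (v10,v14,v11) [+-+] → (-0.0999423, 1.1286, 0)–(-0.516766, 1.1286, -0.172665)  len=0.4512
  (v11,v14,v15) [+-+] → (-0.516766, 1.1286, -0.172665)–(-1.1286, 1.1286, -0.426062)  len=0.6622
  (v12,v16,v13) [+-+] → (-1.62257, 1.1286, 0)–(-1.17212, 1.1286, 0.450422)  len=0.6370
  (v13,v16,v17) [+--] → (-1.17212, 1.1286, 0.450422)–(-1.16254, 1.1286, 0.46)  len=0.0135
  (v13,v17,v14) [+--] → (-1.16254, 1.1286, 0.46)–(-1.1286, 1.1286, 0.426062)  len=0.0480
  (v14,v18,v15) [--+] → (-1.15296, 1.1286, -0.450422)–(-1.1286, 1.1286, -0.426062)  len=0.0345
  (v15,v18,v19) [+--] → (-1.15296, 1.1286, -0.450422)–(-1.16254, 1.1286, -0.46)  len=0.0135
  (v15,v19,v12) [+-+] → (-1.16254, 1.1286, -0.46)–(-1.51385, 1.1286, -0.10872)  len=0.4968
  (v12,v19,v16) [+--] → (-1.51385, 1.1286, -0.10872)–(-1.62257, 1.1286, 0)  len=0.1538

Chained into 2 loop(s):
  loop 1: 10 segments, perimeter = 3.6239
  loop 2: 10 segments, perimeter = 3.6239
Total perimeter = 7.248

loops=2 perimeter=7.248


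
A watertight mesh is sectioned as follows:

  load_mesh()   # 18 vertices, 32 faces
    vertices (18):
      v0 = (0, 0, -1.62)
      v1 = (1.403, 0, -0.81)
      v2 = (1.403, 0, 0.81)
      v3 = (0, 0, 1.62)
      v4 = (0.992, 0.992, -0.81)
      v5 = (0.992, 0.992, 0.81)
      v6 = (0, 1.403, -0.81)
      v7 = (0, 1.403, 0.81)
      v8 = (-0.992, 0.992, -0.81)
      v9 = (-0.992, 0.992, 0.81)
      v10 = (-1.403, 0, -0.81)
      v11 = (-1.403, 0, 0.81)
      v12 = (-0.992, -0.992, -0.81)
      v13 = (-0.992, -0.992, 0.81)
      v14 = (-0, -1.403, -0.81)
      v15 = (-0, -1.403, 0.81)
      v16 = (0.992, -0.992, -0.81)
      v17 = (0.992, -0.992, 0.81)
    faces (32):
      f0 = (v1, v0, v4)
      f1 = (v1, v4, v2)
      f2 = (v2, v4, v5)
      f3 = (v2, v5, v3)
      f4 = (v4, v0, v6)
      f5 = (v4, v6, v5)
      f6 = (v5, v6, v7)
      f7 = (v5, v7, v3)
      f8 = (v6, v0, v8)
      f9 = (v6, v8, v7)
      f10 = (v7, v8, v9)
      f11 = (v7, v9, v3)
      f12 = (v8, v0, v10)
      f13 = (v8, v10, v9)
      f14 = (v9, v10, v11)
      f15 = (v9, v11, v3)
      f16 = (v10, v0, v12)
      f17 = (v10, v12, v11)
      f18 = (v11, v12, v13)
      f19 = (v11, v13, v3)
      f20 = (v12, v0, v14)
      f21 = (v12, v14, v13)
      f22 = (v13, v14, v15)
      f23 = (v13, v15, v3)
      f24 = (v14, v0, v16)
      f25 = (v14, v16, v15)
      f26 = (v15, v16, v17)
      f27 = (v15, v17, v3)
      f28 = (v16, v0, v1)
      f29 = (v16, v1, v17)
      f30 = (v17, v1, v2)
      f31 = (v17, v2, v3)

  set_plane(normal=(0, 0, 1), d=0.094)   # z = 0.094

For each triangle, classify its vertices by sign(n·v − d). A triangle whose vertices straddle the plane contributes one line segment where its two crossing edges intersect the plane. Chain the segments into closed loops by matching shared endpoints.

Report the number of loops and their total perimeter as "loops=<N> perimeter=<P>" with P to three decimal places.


loops=1 perimeter=8.590

Straddling triangles (16 of 32):
  (v1,v4,v2) [--+] → (1.22135, 0.43844, 0.094)–(1.403, 0, 0.094)  len=0.4746
  (v2,v4,v5) [+-+] → (1.22135, 0.43844, 0.094)–(0.992, 0.992, 0.094)  len=0.5992
  (v4,v6,v5) [--+] → (0.55356, 1.17365, 0.094)–(0.992, 0.992, 0.094)  len=0.4746
  (v5,v6,v7) [+-+] → (0.55356, 1.17365, 0.094)–(0, 1.403, 0.094)  len=0.5992
  (v6,v8,v7) [--+] → (-0.43844, 1.22135, 0.094)–(0, 1.403, 0.094)  len=0.4746
  (v7,v8,v9) [+-+] → (-0.43844, 1.22135, 0.094)–(-0.992, 0.992, 0.094)  len=0.5992
  (v8,v10,v9) [--+] → (-1.17365, 0.55356, 0.094)–(-0.992, 0.992, 0.094)  len=0.4746
  (v9,v10,v11) [+-+] → (-1.17365, 0.55356, 0.094)–(-1.403, 0, 0.094)  len=0.5992
  (v10,v12,v11) [--+] → (-1.22135, -0.43844, 0.094)–(-1.403, 0, 0.094)  len=0.4746
  (v11,v12,v13) [+-+] → (-1.22135, -0.43844, 0.094)–(-0.992, -0.992, 0.094)  len=0.5992
  (v12,v14,v13) [--+] → (-0.55356, -1.17365, 0.094)–(-0.992, -0.992, 0.094)  len=0.4746
  (v13,v14,v15) [+-+] → (-0.55356, -1.17365, 0.094)–(0, -1.403, 0.094)  len=0.5992
  (v14,v16,v15) [--+] → (0.43844, -1.22135, 0.094)–(0, -1.403, 0.094)  len=0.4746
  (v15,v16,v17) [+-+] → (0.43844, -1.22135, 0.094)–(0.992, -0.992, 0.094)  len=0.5992
  (v16,v1,v17) [--+] → (1.17365, -0.55356, 0.094)–(0.992, -0.992, 0.094)  len=0.4746
  (v17,v1,v2) [+-+] → (1.17365, -0.55356, 0.094)–(1.403, 0, 0.094)  len=0.5992

Chained into 1 loop(s):
  loop 1: 16 segments, perimeter = 8.5902
Total perimeter = 8.590


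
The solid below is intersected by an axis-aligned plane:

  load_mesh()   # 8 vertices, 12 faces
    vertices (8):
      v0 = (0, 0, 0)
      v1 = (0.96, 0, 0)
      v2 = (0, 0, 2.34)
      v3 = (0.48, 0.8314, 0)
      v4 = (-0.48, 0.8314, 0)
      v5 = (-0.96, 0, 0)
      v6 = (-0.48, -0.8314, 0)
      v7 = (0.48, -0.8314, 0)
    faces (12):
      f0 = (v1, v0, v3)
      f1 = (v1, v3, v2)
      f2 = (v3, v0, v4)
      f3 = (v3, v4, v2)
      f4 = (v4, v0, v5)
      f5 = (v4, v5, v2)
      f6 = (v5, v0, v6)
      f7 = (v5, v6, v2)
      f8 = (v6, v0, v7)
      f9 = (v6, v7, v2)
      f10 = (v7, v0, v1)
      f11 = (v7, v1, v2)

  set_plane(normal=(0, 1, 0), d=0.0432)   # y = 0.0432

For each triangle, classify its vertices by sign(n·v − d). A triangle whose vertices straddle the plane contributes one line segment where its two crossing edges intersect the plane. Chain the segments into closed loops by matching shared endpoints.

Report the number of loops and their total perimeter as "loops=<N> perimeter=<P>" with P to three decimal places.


Straddling triangles (6 of 12):
  (v1,v0,v3) [--+] → (0.0249411, 0.0432, 0)–(0.935059, 0.0432, 0)  len=0.9101
  (v1,v3,v2) [-+-] → (0.935059, 0.0432, 0)–(0.0249411, 0.0432, 2.21841)  len=2.3978
  (v3,v0,v4) [+-+] → (0.0249411, 0.0432, 0)–(-0.0249411, 0.0432, 0)  len=0.0499
  (v3,v4,v2) [++-] → (-0.0249411, 0.0432, 2.21841)–(0.0249411, 0.0432, 2.21841)  len=0.0499
  (v4,v0,v5) [+--] → (-0.0249411, 0.0432, 0)–(-0.935059, 0.0432, 0)  len=0.9101
  (v4,v5,v2) [+--] → (-0.935059, 0.0432, 0)–(-0.0249411, 0.0432, 2.21841)  len=2.3978

Chained into 1 loop(s):
  loop 1: 6 segments, perimeter = 6.7157
Total perimeter = 6.716

loops=1 perimeter=6.716


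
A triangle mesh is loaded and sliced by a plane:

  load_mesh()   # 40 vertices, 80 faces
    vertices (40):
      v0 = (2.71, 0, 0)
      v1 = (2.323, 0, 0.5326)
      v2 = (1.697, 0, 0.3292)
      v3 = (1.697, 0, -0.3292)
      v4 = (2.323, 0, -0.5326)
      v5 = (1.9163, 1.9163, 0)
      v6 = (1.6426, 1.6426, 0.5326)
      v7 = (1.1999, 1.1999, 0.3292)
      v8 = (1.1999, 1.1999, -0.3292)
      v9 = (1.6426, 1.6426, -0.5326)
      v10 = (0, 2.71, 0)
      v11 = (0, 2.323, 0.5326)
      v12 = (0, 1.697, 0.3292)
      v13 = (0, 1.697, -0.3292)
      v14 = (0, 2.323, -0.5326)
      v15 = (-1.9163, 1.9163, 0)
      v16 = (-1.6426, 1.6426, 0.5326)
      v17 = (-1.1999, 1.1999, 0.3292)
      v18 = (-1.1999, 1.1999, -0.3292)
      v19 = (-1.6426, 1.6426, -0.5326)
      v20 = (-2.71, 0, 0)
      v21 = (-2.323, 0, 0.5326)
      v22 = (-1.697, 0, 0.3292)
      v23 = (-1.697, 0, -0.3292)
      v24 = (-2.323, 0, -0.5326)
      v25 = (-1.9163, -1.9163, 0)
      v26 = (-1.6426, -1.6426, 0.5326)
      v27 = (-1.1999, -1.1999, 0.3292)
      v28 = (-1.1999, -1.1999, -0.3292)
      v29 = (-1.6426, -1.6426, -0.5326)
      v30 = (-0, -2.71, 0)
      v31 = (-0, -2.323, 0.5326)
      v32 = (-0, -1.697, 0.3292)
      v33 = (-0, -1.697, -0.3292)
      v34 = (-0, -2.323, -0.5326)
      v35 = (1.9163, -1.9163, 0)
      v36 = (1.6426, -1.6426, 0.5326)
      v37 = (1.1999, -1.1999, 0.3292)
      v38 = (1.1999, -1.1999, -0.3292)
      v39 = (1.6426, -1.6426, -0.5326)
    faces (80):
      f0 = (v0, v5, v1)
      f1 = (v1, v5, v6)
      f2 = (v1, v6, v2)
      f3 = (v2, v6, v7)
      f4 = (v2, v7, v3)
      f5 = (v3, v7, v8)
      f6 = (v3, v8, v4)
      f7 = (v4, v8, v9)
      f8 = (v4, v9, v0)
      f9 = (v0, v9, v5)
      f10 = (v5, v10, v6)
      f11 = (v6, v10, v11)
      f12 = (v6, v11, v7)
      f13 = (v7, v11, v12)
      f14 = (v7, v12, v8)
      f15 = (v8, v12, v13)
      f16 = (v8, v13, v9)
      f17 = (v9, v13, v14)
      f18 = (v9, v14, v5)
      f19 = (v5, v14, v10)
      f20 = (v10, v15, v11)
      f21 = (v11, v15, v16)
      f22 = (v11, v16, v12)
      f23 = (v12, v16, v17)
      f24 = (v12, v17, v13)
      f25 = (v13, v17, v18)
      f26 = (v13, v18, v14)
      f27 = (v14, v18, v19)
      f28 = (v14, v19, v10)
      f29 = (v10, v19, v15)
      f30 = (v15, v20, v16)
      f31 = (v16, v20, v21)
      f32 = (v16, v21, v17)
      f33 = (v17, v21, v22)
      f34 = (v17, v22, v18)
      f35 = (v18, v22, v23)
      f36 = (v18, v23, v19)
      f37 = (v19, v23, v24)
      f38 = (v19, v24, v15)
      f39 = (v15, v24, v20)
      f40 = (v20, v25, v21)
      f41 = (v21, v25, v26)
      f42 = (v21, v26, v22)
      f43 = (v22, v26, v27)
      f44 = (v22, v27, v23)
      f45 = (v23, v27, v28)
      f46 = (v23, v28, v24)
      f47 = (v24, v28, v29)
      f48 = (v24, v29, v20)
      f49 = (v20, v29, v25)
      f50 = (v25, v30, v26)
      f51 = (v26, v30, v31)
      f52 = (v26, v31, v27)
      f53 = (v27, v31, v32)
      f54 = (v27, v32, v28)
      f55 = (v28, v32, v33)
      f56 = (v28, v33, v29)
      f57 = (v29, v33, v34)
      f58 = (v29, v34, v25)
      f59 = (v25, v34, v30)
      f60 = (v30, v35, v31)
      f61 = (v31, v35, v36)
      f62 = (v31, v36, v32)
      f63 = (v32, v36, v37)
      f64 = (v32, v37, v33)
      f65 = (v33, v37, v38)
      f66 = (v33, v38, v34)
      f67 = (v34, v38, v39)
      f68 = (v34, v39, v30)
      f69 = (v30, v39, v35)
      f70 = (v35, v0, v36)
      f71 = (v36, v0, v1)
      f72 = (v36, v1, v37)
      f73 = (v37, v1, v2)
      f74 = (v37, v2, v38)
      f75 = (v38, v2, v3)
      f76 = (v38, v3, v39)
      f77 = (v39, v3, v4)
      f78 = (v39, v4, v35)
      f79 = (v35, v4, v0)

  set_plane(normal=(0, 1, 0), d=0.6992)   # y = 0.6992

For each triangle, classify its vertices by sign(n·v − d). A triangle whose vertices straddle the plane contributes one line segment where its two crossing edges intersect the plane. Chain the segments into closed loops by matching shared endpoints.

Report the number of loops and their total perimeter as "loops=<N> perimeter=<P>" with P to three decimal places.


loops=2 perimeter=6.583

Straddling triangles (20 of 80):
  (v0,v5,v1) [-+-] → (2.4204, 0.6992, 0)–(2.17461, 0.6992, 0.33827)  len=0.4181
  (v1,v5,v6) [-++] → (2.17461, 0.6992, 0.33827)–(2.03338, 0.6992, 0.5326)  len=0.2402
  (v1,v6,v2) [-+-] → (2.03338, 0.6992, 0.5326)–(1.67384, 0.6992, 0.415781)  len=0.3780
  (v2,v6,v7) [-++] → (1.67384, 0.6992, 0.415781)–(1.40733, 0.6992, 0.3292)  len=0.2802
  (v2,v7,v3) [-+-] → (1.40733, 0.6992, 0.3292)–(1.40733, 0.6992, 0.0544597)  len=0.2747
  (v3,v7,v8) [-++] → (1.40733, 0.6992, 0.0544597)–(1.40733, 0.6992, -0.3292)  len=0.3837
  (v3,v8,v4) [-+-] → (1.40733, 0.6992, -0.3292)–(1.66855, 0.6992, -0.414076)  len=0.2747
  (v4,v8,v9) [-++] → (1.66855, 0.6992, -0.414076)–(2.03338, 0.6992, -0.5326)  len=0.3836
  (v4,v9,v0) [-+-] → (2.03338, 0.6992, -0.5326)–(2.25564, 0.6992, -0.22671)  len=0.3781
  (v0,v9,v5) [-++] → (2.25564, 0.6992, -0.22671)–(2.4204, 0.6992, 0)  len=0.2803
  (v15,v20,v16) [+-+] → (-2.4204, 0.6992, 0)–(-2.25564, 0.6992, 0.22671)  len=0.2803
  (v16,v20,v21) [+--] → (-2.25564, 0.6992, 0.22671)–(-2.03338, 0.6992, 0.5326)  len=0.3781
  (v16,v21,v17) [+-+] → (-2.03338, 0.6992, 0.5326)–(-1.66855, 0.6992, 0.414076)  len=0.3836
  (v17,v21,v22) [+--] → (-1.66855, 0.6992, 0.414076)–(-1.40733, 0.6992, 0.3292)  len=0.2747
  (v17,v22,v18) [+-+] → (-1.40733, 0.6992, 0.3292)–(-1.40733, 0.6992, -0.0544597)  len=0.3837
  (v18,v22,v23) [+--] → (-1.40733, 0.6992, -0.0544597)–(-1.40733, 0.6992, -0.3292)  len=0.2747
  (v18,v23,v19) [+-+] → (-1.40733, 0.6992, -0.3292)–(-1.67384, 0.6992, -0.415781)  len=0.2802
  (v19,v23,v24) [+--] → (-1.67384, 0.6992, -0.415781)–(-2.03338, 0.6992, -0.5326)  len=0.3780
  (v19,v24,v15) [+-+] → (-2.03338, 0.6992, -0.5326)–(-2.17461, 0.6992, -0.33827)  len=0.2402
  (v15,v24,v20) [+--] → (-2.17461, 0.6992, -0.33827)–(-2.4204, 0.6992, 0)  len=0.4181

Chained into 2 loop(s):
  loop 1: 10 segments, perimeter = 3.2917
  loop 2: 10 segments, perimeter = 3.2917
Total perimeter = 6.583


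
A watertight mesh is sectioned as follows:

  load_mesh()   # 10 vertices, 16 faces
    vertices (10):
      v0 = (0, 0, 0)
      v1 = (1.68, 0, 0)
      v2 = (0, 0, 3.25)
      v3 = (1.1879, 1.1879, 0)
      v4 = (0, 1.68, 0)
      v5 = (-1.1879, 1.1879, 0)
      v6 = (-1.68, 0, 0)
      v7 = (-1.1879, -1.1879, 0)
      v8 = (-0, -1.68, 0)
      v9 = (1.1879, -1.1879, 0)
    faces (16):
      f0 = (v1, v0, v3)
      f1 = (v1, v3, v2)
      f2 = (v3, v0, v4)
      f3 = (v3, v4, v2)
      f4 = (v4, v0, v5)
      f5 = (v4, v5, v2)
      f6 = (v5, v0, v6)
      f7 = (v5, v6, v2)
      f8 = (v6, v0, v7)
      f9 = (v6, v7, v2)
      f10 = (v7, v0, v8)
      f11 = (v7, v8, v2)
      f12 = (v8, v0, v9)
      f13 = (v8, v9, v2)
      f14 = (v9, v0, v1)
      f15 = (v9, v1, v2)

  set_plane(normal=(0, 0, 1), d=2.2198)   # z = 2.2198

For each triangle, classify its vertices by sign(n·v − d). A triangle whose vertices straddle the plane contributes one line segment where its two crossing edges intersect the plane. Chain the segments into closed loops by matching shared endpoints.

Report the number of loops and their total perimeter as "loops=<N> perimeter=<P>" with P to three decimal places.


Straddling triangles (8 of 16):
  (v1,v3,v2) [--+] → (0.376546, 0.376546, 2.2198)–(0.532534, 0, 2.2198)  len=0.4076
  (v3,v4,v2) [--+] → (0, 0.532534, 2.2198)–(0.376546, 0.376546, 2.2198)  len=0.4076
  (v4,v5,v2) [--+] → (-0.376546, 0.376546, 2.2198)–(0, 0.532534, 2.2198)  len=0.4076
  (v5,v6,v2) [--+] → (-0.532534, 0, 2.2198)–(-0.376546, 0.376546, 2.2198)  len=0.4076
  (v6,v7,v2) [--+] → (-0.376546, -0.376546, 2.2198)–(-0.532534, 0, 2.2198)  len=0.4076
  (v7,v8,v2) [--+] → (0, -0.532534, 2.2198)–(-0.376546, -0.376546, 2.2198)  len=0.4076
  (v8,v9,v2) [--+] → (0.376546, -0.376546, 2.2198)–(0, -0.532534, 2.2198)  len=0.4076
  (v9,v1,v2) [--+] → (0.532534, 0, 2.2198)–(0.376546, -0.376546, 2.2198)  len=0.4076

Chained into 1 loop(s):
  loop 1: 8 segments, perimeter = 3.2606
Total perimeter = 3.261

loops=1 perimeter=3.261
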